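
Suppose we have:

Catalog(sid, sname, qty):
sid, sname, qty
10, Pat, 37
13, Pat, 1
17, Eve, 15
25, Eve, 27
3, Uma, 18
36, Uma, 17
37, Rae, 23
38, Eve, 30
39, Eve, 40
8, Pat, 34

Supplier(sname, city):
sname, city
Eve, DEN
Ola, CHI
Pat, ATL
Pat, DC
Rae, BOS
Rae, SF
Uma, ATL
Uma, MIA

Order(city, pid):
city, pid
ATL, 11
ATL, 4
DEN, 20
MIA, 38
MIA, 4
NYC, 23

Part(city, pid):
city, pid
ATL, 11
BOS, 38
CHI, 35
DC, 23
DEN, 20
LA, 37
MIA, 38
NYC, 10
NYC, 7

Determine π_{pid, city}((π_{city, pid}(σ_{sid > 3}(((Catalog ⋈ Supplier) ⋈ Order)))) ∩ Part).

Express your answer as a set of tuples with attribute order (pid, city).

Natural join on sname: {(10, Pat, 37, ATL), (10, Pat, 37, DC), (13, Pat, 1, ATL), (13, Pat, 1, DC), (17, Eve, 15, DEN), (25, Eve, 27, DEN), (3, Uma, 18, ATL), (3, Uma, 18, MIA), (36, Uma, 17, ATL), (36, Uma, 17, MIA), (37, Rae, 23, BOS), (37, Rae, 23, SF), (38, Eve, 30, DEN), (39, Eve, 40, DEN), (8, Pat, 34, ATL), (8, Pat, 34, DC)}
Natural join on city: {(10, Pat, 37, ATL, 11), (10, Pat, 37, ATL, 4), (13, Pat, 1, ATL, 11), (13, Pat, 1, ATL, 4), (17, Eve, 15, DEN, 20), (25, Eve, 27, DEN, 20), (3, Uma, 18, ATL, 11), (3, Uma, 18, ATL, 4), (3, Uma, 18, MIA, 38), (3, Uma, 18, MIA, 4), (36, Uma, 17, ATL, 11), (36, Uma, 17, ATL, 4), (36, Uma, 17, MIA, 38), (36, Uma, 17, MIA, 4), (38, Eve, 30, DEN, 20), (39, Eve, 40, DEN, 20), (8, Pat, 34, ATL, 11), (8, Pat, 34, ATL, 4)}
σ[sid > 3]: keep tuples satisfying sid > 3 → {(10, Pat, 37, ATL, 11), (10, Pat, 37, ATL, 4), (13, Pat, 1, ATL, 11), (13, Pat, 1, ATL, 4), (17, Eve, 15, DEN, 20), (25, Eve, 27, DEN, 20), (36, Uma, 17, ATL, 11), (36, Uma, 17, ATL, 4), (36, Uma, 17, MIA, 38), (36, Uma, 17, MIA, 4), (38, Eve, 30, DEN, 20), (39, Eve, 40, DEN, 20), (8, Pat, 34, ATL, 11), (8, Pat, 34, ATL, 4)}
Projecting to city, pid (9 duplicate(s) eliminated): {(ATL, 11), (ATL, 4), (DEN, 20), (MIA, 38), (MIA, 4)}
Taking the intersection: {(ATL, 11), (DEN, 20), (MIA, 38)}
Projecting to pid, city: {(11, ATL), (20, DEN), (38, MIA)}

{(11, ATL), (20, DEN), (38, MIA)}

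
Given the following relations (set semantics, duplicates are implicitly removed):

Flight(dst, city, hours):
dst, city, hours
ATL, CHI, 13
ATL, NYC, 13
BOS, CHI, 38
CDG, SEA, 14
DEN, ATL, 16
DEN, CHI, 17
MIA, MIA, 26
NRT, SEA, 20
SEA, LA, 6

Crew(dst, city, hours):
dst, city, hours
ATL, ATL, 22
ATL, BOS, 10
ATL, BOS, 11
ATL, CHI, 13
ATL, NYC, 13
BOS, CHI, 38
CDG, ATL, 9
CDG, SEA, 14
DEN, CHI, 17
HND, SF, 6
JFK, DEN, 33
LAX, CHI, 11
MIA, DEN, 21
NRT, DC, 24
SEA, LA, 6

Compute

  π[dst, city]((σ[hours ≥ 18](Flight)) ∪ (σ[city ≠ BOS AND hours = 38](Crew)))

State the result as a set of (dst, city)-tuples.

{(BOS, CHI), (MIA, MIA), (NRT, SEA)}

Selection hours ≥ 18: {(BOS, CHI, 38), (MIA, MIA, 26), (NRT, SEA, 20)}
Selection city ≠ BOS AND hours = 38: {(BOS, CHI, 38)}
Union: {(BOS, CHI, 38), (MIA, MIA, 26), (NRT, SEA, 20)} with {(BOS, CHI, 38)} → {(BOS, CHI, 38), (MIA, MIA, 26), (NRT, SEA, 20)}
π_{dst, city} gives {(BOS, CHI), (MIA, MIA), (NRT, SEA)}.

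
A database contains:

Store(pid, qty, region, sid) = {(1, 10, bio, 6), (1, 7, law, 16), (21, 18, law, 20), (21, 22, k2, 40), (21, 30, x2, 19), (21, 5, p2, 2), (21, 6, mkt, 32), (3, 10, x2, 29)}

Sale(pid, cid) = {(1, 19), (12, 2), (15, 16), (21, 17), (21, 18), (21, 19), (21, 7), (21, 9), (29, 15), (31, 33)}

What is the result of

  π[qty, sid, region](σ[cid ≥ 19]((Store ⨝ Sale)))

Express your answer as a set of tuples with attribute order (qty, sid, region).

Natural join on pid: {(1, 10, bio, 6, 19), (1, 7, law, 16, 19), (21, 18, law, 20, 17), (21, 18, law, 20, 18), (21, 18, law, 20, 19), (21, 18, law, 20, 7), (21, 18, law, 20, 9), (21, 22, k2, 40, 17), (21, 22, k2, 40, 18), (21, 22, k2, 40, 19), (21, 22, k2, 40, 7), (21, 22, k2, 40, 9), (21, 30, x2, 19, 17), (21, 30, x2, 19, 18), (21, 30, x2, 19, 19), (21, 30, x2, 19, 7), (21, 30, x2, 19, 9), (21, 5, p2, 2, 17), (21, 5, p2, 2, 18), (21, 5, p2, 2, 19), (21, 5, p2, 2, 7), (21, 5, p2, 2, 9), (21, 6, mkt, 32, 17), (21, 6, mkt, 32, 18), (21, 6, mkt, 32, 19), (21, 6, mkt, 32, 7), (21, 6, mkt, 32, 9)}
Apply σ_{cid ≥ 19}; surviving tuples: {(1, 10, bio, 6, 19), (1, 7, law, 16, 19), (21, 18, law, 20, 19), (21, 22, k2, 40, 19), (21, 30, x2, 19, 19), (21, 5, p2, 2, 19), (21, 6, mkt, 32, 19)}
π_{qty, sid, region} gives {(10, 6, bio), (18, 20, law), (22, 40, k2), (30, 19, x2), (5, 2, p2), (6, 32, mkt), (7, 16, law)}.

{(10, 6, bio), (18, 20, law), (22, 40, k2), (30, 19, x2), (5, 2, p2), (6, 32, mkt), (7, 16, law)}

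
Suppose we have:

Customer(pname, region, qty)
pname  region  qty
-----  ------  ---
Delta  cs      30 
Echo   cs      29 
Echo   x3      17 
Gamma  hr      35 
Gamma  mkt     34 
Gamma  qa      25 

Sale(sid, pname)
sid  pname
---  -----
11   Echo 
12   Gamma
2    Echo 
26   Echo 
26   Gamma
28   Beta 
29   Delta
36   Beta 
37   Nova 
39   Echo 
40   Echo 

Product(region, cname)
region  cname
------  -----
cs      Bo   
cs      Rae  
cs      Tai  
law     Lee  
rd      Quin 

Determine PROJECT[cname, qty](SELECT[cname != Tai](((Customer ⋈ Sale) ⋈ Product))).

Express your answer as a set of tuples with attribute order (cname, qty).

{(Bo, 29), (Bo, 30), (Rae, 29), (Rae, 30)}

Customer ⋈ Sale (natural join on pname): {(Delta, cs, 30, 29), (Echo, cs, 29, 11), (Echo, cs, 29, 2), (Echo, cs, 29, 26), (Echo, cs, 29, 39), (Echo, cs, 29, 40), (Echo, x3, 17, 11), (Echo, x3, 17, 2), (Echo, x3, 17, 26), (Echo, x3, 17, 39), (Echo, x3, 17, 40), (Gamma, hr, 35, 12), (Gamma, hr, 35, 26), (Gamma, mkt, 34, 12), (Gamma, mkt, 34, 26), (Gamma, qa, 25, 12), (Gamma, qa, 25, 26)}
(Customer ⋈ Sale) ⋈ Product (natural join on region): {(Delta, cs, 30, 29, Bo), (Delta, cs, 30, 29, Rae), (Delta, cs, 30, 29, Tai), (Echo, cs, 29, 11, Bo), (Echo, cs, 29, 11, Rae), (Echo, cs, 29, 11, Tai), (Echo, cs, 29, 2, Bo), (Echo, cs, 29, 2, Rae), (Echo, cs, 29, 2, Tai), (Echo, cs, 29, 26, Bo), (Echo, cs, 29, 26, Rae), (Echo, cs, 29, 26, Tai), (Echo, cs, 29, 39, Bo), (Echo, cs, 29, 39, Rae), (Echo, cs, 29, 39, Tai), (Echo, cs, 29, 40, Bo), (Echo, cs, 29, 40, Rae), (Echo, cs, 29, 40, Tai)}
Selection cname != Tai: {(Delta, cs, 30, 29, Bo), (Delta, cs, 30, 29, Rae), (Echo, cs, 29, 11, Bo), (Echo, cs, 29, 11, Rae), (Echo, cs, 29, 2, Bo), (Echo, cs, 29, 2, Rae), (Echo, cs, 29, 26, Bo), (Echo, cs, 29, 26, Rae), (Echo, cs, 29, 39, Bo), (Echo, cs, 29, 39, Rae), (Echo, cs, 29, 40, Bo), (Echo, cs, 29, 40, Rae)}
Keep only column(s) cname, qty (8 duplicate(s) eliminated): {(Bo, 29), (Bo, 30), (Rae, 29), (Rae, 30)}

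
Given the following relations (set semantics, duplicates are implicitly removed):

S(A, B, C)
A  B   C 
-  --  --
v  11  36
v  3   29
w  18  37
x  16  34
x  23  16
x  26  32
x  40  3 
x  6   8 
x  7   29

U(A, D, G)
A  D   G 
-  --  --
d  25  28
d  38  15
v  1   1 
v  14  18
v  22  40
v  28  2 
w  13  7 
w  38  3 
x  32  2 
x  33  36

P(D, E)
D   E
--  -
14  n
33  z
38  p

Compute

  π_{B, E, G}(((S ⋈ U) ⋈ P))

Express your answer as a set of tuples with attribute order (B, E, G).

Joining S and U on A yields {(v, 11, 36, 1, 1), (v, 11, 36, 14, 18), (v, 11, 36, 22, 40), (v, 11, 36, 28, 2), (v, 3, 29, 1, 1), (v, 3, 29, 14, 18), (v, 3, 29, 22, 40), (v, 3, 29, 28, 2), (w, 18, 37, 13, 7), (w, 18, 37, 38, 3), (x, 16, 34, 32, 2), (x, 16, 34, 33, 36), (x, 23, 16, 32, 2), (x, 23, 16, 33, 36), (x, 26, 32, 32, 2), (x, 26, 32, 33, 36), (x, 40, 3, 32, 2), (x, 40, 3, 33, 36), (x, 6, 8, 32, 2), (x, 6, 8, 33, 36), (x, 7, 29, 32, 2), (x, 7, 29, 33, 36)}.
Joining (S ⋈ U) and P on D yields {(v, 11, 36, 14, 18, n), (v, 3, 29, 14, 18, n), (w, 18, 37, 38, 3, p), (x, 16, 34, 33, 36, z), (x, 23, 16, 33, 36, z), (x, 26, 32, 33, 36, z), (x, 40, 3, 33, 36, z), (x, 6, 8, 33, 36, z), (x, 7, 29, 33, 36, z)}.
Keep only column(s) B, E, G: {(11, n, 18), (16, z, 36), (18, p, 3), (23, z, 36), (26, z, 36), (3, n, 18), (40, z, 36), (6, z, 36), (7, z, 36)}

{(11, n, 18), (16, z, 36), (18, p, 3), (23, z, 36), (26, z, 36), (3, n, 18), (40, z, 36), (6, z, 36), (7, z, 36)}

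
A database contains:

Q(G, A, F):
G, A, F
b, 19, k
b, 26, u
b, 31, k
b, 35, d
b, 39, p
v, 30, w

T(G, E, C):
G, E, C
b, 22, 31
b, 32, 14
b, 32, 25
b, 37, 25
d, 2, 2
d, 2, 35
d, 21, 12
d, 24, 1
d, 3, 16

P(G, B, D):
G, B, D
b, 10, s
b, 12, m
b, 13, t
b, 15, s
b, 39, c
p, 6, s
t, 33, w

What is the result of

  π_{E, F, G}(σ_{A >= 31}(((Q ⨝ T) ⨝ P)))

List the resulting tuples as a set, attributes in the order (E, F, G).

{(22, d, b), (22, k, b), (22, p, b), (32, d, b), (32, k, b), (32, p, b), (37, d, b), (37, k, b), (37, p, b)}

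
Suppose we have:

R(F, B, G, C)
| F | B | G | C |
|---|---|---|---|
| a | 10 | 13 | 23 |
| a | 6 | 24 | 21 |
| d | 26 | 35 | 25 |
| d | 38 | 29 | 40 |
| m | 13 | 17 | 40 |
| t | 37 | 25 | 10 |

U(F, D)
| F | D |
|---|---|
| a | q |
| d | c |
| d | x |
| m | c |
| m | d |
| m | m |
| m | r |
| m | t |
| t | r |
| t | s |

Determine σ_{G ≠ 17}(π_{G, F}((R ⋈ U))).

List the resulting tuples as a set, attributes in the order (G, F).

{(13, a), (24, a), (25, t), (29, d), (35, d)}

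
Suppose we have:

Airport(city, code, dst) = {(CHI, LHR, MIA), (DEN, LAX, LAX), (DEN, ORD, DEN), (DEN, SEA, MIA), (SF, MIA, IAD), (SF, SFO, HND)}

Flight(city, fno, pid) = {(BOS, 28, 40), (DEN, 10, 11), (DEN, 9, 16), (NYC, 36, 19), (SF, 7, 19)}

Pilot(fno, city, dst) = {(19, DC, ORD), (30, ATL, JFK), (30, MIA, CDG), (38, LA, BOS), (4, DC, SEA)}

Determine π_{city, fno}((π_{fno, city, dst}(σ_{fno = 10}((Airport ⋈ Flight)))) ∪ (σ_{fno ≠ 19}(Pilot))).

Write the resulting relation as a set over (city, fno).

{(ATL, 30), (DC, 4), (DEN, 10), (LA, 38), (MIA, 30)}

Airport ⋈ Flight (natural join on city): {(DEN, LAX, LAX, 10, 11), (DEN, LAX, LAX, 9, 16), (DEN, ORD, DEN, 10, 11), (DEN, ORD, DEN, 9, 16), (DEN, SEA, MIA, 10, 11), (DEN, SEA, MIA, 9, 16), (SF, MIA, IAD, 7, 19), (SF, SFO, HND, 7, 19)}
Filtering on fno = 10 leaves {(DEN, LAX, LAX, 10, 11), (DEN, ORD, DEN, 10, 11), (DEN, SEA, MIA, 10, 11)}.
π_{fno, city, dst} gives {(10, DEN, DEN), (10, DEN, LAX), (10, DEN, MIA)}.
Filtering on fno ≠ 19 leaves {(30, ATL, JFK), (30, MIA, CDG), (38, LA, BOS), (4, DC, SEA)}.
Union: {(10, DEN, DEN), (10, DEN, LAX), (10, DEN, MIA)} with {(30, ATL, JFK), (30, MIA, CDG), (38, LA, BOS), (4, DC, SEA)} → {(10, DEN, DEN), (10, DEN, LAX), (10, DEN, MIA), (30, ATL, JFK), (30, MIA, CDG), (38, LA, BOS), (4, DC, SEA)}
π_{city, fno} gives {(ATL, 30), (DC, 4), (DEN, 10), (LA, 38), (MIA, 30)} (2 duplicate(s) eliminated).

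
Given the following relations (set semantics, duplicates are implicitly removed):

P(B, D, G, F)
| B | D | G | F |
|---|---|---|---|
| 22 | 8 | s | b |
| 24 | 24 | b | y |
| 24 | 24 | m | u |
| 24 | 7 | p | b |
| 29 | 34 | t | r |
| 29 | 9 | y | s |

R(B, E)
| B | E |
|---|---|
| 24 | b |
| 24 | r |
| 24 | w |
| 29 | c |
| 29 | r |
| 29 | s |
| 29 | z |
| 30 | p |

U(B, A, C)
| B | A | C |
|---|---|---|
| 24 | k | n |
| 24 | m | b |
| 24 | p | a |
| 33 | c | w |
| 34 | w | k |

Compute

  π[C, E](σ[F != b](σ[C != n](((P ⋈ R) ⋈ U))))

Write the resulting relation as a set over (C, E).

{(a, b), (a, r), (a, w), (b, b), (b, r), (b, w)}

Natural join on B: {(24, 24, b, y, b), (24, 24, b, y, r), (24, 24, b, y, w), (24, 24, m, u, b), (24, 24, m, u, r), (24, 24, m, u, w), (24, 7, p, b, b), (24, 7, p, b, r), (24, 7, p, b, w), (29, 34, t, r, c), (29, 34, t, r, r), (29, 34, t, r, s), (29, 34, t, r, z), (29, 9, y, s, c), (29, 9, y, s, r), (29, 9, y, s, s), (29, 9, y, s, z)}
Natural join on B: {(24, 24, b, y, b, k, n), (24, 24, b, y, b, m, b), (24, 24, b, y, b, p, a), (24, 24, b, y, r, k, n), (24, 24, b, y, r, m, b), (24, 24, b, y, r, p, a), (24, 24, b, y, w, k, n), (24, 24, b, y, w, m, b), (24, 24, b, y, w, p, a), (24, 24, m, u, b, k, n), (24, 24, m, u, b, m, b), (24, 24, m, u, b, p, a), (24, 24, m, u, r, k, n), (24, 24, m, u, r, m, b), (24, 24, m, u, r, p, a), (24, 24, m, u, w, k, n), (24, 24, m, u, w, m, b), (24, 24, m, u, w, p, a), (24, 7, p, b, b, k, n), (24, 7, p, b, b, m, b), (24, 7, p, b, b, p, a), (24, 7, p, b, r, k, n), (24, 7, p, b, r, m, b), (24, 7, p, b, r, p, a), (24, 7, p, b, w, k, n), (24, 7, p, b, w, m, b), (24, 7, p, b, w, p, a)}
Selection C != n: {(24, 24, b, y, b, m, b), (24, 24, b, y, b, p, a), (24, 24, b, y, r, m, b), (24, 24, b, y, r, p, a), (24, 24, b, y, w, m, b), (24, 24, b, y, w, p, a), (24, 24, m, u, b, m, b), (24, 24, m, u, b, p, a), (24, 24, m, u, r, m, b), (24, 24, m, u, r, p, a), (24, 24, m, u, w, m, b), (24, 24, m, u, w, p, a), (24, 7, p, b, b, m, b), (24, 7, p, b, b, p, a), (24, 7, p, b, r, m, b), (24, 7, p, b, r, p, a), (24, 7, p, b, w, m, b), (24, 7, p, b, w, p, a)}
Selection F != b: {(24, 24, b, y, b, m, b), (24, 24, b, y, b, p, a), (24, 24, b, y, r, m, b), (24, 24, b, y, r, p, a), (24, 24, b, y, w, m, b), (24, 24, b, y, w, p, a), (24, 24, m, u, b, m, b), (24, 24, m, u, b, p, a), (24, 24, m, u, r, m, b), (24, 24, m, u, r, p, a), (24, 24, m, u, w, m, b), (24, 24, m, u, w, p, a)}
π[C, E]: project onto (C, E) (6 duplicate(s) eliminated) → {(a, b), (a, r), (a, w), (b, b), (b, r), (b, w)}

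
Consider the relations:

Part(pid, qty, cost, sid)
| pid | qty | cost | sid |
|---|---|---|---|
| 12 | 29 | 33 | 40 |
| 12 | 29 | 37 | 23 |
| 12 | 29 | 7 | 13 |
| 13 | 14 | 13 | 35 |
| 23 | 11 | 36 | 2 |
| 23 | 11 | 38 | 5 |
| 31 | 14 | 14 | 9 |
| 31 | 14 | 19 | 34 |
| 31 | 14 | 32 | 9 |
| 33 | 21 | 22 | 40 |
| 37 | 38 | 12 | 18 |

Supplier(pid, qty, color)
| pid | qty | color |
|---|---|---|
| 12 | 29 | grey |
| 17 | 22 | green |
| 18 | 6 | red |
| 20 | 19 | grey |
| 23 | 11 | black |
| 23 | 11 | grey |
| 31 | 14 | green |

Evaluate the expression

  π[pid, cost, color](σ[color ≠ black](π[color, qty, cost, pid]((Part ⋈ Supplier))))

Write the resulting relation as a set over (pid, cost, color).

{(12, 33, grey), (12, 37, grey), (12, 7, grey), (23, 36, grey), (23, 38, grey), (31, 14, green), (31, 19, green), (31, 32, green)}

Joining Part and Supplier on pid, qty yields {(12, 29, 33, 40, grey), (12, 29, 37, 23, grey), (12, 29, 7, 13, grey), (23, 11, 36, 2, black), (23, 11, 36, 2, grey), (23, 11, 38, 5, black), (23, 11, 38, 5, grey), (31, 14, 14, 9, green), (31, 14, 19, 34, green), (31, 14, 32, 9, green)}.
Projecting to color, qty, cost, pid: {(black, 11, 36, 23), (black, 11, 38, 23), (green, 14, 14, 31), (green, 14, 19, 31), (green, 14, 32, 31), (grey, 11, 36, 23), (grey, 11, 38, 23), (grey, 29, 33, 12), (grey, 29, 37, 12), (grey, 29, 7, 12)}
σ[color ≠ black]: keep tuples satisfying color ≠ black → {(green, 14, 14, 31), (green, 14, 19, 31), (green, 14, 32, 31), (grey, 11, 36, 23), (grey, 11, 38, 23), (grey, 29, 33, 12), (grey, 29, 37, 12), (grey, 29, 7, 12)}
Projecting to pid, cost, color: {(12, 33, grey), (12, 37, grey), (12, 7, grey), (23, 36, grey), (23, 38, grey), (31, 14, green), (31, 19, green), (31, 32, green)}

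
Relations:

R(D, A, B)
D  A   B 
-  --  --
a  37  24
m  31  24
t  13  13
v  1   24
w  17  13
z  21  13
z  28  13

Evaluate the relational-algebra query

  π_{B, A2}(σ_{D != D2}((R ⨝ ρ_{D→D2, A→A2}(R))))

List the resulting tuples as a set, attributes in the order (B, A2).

{(13, 13), (13, 17), (13, 21), (13, 28), (24, 1), (24, 31), (24, 37)}

ρ[D→D2, A→A2]: schema becomes (D2, A2, B); tuples unchanged.
Natural join on B: {(a, 37, 24, a, 37), (a, 37, 24, m, 31), (a, 37, 24, v, 1), (m, 31, 24, a, 37), (m, 31, 24, m, 31), (m, 31, 24, v, 1), (t, 13, 13, t, 13), (t, 13, 13, w, 17), (t, 13, 13, z, 21), (t, 13, 13, z, 28), (v, 1, 24, a, 37), (v, 1, 24, m, 31), (v, 1, 24, v, 1), (w, 17, 13, t, 13), (w, 17, 13, w, 17), (w, 17, 13, z, 21), (w, 17, 13, z, 28), (z, 21, 13, t, 13), (z, 21, 13, w, 17), (z, 21, 13, z, 21), (z, 21, 13, z, 28), (z, 28, 13, t, 13), (z, 28, 13, w, 17), (z, 28, 13, z, 21), (z, 28, 13, z, 28)}
Selection D != D2: {(a, 37, 24, m, 31), (a, 37, 24, v, 1), (m, 31, 24, a, 37), (m, 31, 24, v, 1), (t, 13, 13, w, 17), (t, 13, 13, z, 21), (t, 13, 13, z, 28), (v, 1, 24, a, 37), (v, 1, 24, m, 31), (w, 17, 13, t, 13), (w, 17, 13, z, 21), (w, 17, 13, z, 28), (z, 21, 13, t, 13), (z, 21, 13, w, 17), (z, 28, 13, t, 13), (z, 28, 13, w, 17)}
Keep only column(s) B, A2 (9 duplicate(s) eliminated): {(13, 13), (13, 17), (13, 21), (13, 28), (24, 1), (24, 31), (24, 37)}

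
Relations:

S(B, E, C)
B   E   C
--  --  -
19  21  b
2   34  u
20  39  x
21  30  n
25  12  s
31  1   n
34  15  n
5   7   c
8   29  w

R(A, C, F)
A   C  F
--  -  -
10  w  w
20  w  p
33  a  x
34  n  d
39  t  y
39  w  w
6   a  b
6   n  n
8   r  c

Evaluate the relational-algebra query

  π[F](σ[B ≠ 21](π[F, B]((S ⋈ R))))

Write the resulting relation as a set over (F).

Natural join on C: {(21, 30, n, 34, d), (21, 30, n, 6, n), (31, 1, n, 34, d), (31, 1, n, 6, n), (34, 15, n, 34, d), (34, 15, n, 6, n), (8, 29, w, 10, w), (8, 29, w, 20, p), (8, 29, w, 39, w)}
Keep only column(s) F, B (1 duplicate(s) eliminated): {(d, 21), (d, 31), (d, 34), (n, 21), (n, 31), (n, 34), (p, 8), (w, 8)}
Filtering on B ≠ 21 leaves {(d, 31), (d, 34), (n, 31), (n, 34), (p, 8), (w, 8)}.
Keep only column(s) F (2 duplicate(s) eliminated): {d, n, p, w}

{d, n, p, w}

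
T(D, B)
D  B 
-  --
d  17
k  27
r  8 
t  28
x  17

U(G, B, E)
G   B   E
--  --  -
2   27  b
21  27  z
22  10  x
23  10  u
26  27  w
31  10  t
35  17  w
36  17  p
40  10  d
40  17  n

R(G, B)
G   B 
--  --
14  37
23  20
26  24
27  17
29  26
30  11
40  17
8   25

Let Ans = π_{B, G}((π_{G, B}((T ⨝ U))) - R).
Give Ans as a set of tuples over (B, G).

Natural join on B: {(d, 17, 35, w), (d, 17, 36, p), (d, 17, 40, n), (k, 27, 2, b), (k, 27, 21, z), (k, 27, 26, w), (x, 17, 35, w), (x, 17, 36, p), (x, 17, 40, n)}
π[G, B]: project onto (G, B) (3 duplicate(s) eliminated) → {(2, 27), (21, 27), (26, 27), (35, 17), (36, 17), (40, 17)}
Difference: {(2, 27), (21, 27), (26, 27), (35, 17), (36, 17), (40, 17)} with {(14, 37), (23, 20), (26, 24), (27, 17), (29, 26), (30, 11), (40, 17), (8, 25)} → {(2, 27), (21, 27), (26, 27), (35, 17), (36, 17)}
π[B, G]: project onto (B, G) → {(17, 35), (17, 36), (27, 2), (27, 21), (27, 26)}

{(17, 35), (17, 36), (27, 2), (27, 21), (27, 26)}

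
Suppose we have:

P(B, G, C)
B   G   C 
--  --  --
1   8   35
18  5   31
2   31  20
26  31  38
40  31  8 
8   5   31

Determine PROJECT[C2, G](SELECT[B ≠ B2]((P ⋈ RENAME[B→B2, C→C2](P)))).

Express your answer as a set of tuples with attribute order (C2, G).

{(20, 31), (31, 5), (38, 31), (8, 31)}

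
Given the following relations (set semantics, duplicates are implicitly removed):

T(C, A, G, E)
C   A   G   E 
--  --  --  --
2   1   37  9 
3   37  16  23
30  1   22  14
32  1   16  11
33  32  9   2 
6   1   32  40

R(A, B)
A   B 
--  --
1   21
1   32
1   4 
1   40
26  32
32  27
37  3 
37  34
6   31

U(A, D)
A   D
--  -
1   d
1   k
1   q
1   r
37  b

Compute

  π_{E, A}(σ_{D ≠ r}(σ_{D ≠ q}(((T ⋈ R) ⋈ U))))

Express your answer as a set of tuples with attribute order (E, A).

{(11, 1), (14, 1), (23, 37), (40, 1), (9, 1)}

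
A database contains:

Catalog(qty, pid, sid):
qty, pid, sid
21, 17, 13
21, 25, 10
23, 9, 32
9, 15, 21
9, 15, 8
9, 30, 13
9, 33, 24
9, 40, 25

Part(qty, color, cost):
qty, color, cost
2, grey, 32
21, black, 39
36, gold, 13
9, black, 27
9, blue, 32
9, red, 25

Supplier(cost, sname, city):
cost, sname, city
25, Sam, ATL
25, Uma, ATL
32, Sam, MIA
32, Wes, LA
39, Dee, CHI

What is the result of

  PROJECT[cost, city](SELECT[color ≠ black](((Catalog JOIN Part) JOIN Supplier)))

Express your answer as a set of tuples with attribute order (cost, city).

{(25, ATL), (32, LA), (32, MIA)}

Catalog ⋈ Part (natural join on qty): {(21, 17, 13, black, 39), (21, 25, 10, black, 39), (9, 15, 21, black, 27), (9, 15, 21, blue, 32), (9, 15, 21, red, 25), (9, 15, 8, black, 27), (9, 15, 8, blue, 32), (9, 15, 8, red, 25), (9, 30, 13, black, 27), (9, 30, 13, blue, 32), (9, 30, 13, red, 25), (9, 33, 24, black, 27), (9, 33, 24, blue, 32), (9, 33, 24, red, 25), (9, 40, 25, black, 27), (9, 40, 25, blue, 32), (9, 40, 25, red, 25)}
(Catalog JOIN Part) ⋈ Supplier (natural join on cost): {(21, 17, 13, black, 39, Dee, CHI), (21, 25, 10, black, 39, Dee, CHI), (9, 15, 21, blue, 32, Sam, MIA), (9, 15, 21, blue, 32, Wes, LA), (9, 15, 21, red, 25, Sam, ATL), (9, 15, 21, red, 25, Uma, ATL), (9, 15, 8, blue, 32, Sam, MIA), (9, 15, 8, blue, 32, Wes, LA), (9, 15, 8, red, 25, Sam, ATL), (9, 15, 8, red, 25, Uma, ATL), (9, 30, 13, blue, 32, Sam, MIA), (9, 30, 13, blue, 32, Wes, LA), (9, 30, 13, red, 25, Sam, ATL), (9, 30, 13, red, 25, Uma, ATL), (9, 33, 24, blue, 32, Sam, MIA), (9, 33, 24, blue, 32, Wes, LA), (9, 33, 24, red, 25, Sam, ATL), (9, 33, 24, red, 25, Uma, ATL), (9, 40, 25, blue, 32, Sam, MIA), (9, 40, 25, blue, 32, Wes, LA), (9, 40, 25, red, 25, Sam, ATL), (9, 40, 25, red, 25, Uma, ATL)}
Selection color ≠ black: {(9, 15, 21, blue, 32, Sam, MIA), (9, 15, 21, blue, 32, Wes, LA), (9, 15, 21, red, 25, Sam, ATL), (9, 15, 21, red, 25, Uma, ATL), (9, 15, 8, blue, 32, Sam, MIA), (9, 15, 8, blue, 32, Wes, LA), (9, 15, 8, red, 25, Sam, ATL), (9, 15, 8, red, 25, Uma, ATL), (9, 30, 13, blue, 32, Sam, MIA), (9, 30, 13, blue, 32, Wes, LA), (9, 30, 13, red, 25, Sam, ATL), (9, 30, 13, red, 25, Uma, ATL), (9, 33, 24, blue, 32, Sam, MIA), (9, 33, 24, blue, 32, Wes, LA), (9, 33, 24, red, 25, Sam, ATL), (9, 33, 24, red, 25, Uma, ATL), (9, 40, 25, blue, 32, Sam, MIA), (9, 40, 25, blue, 32, Wes, LA), (9, 40, 25, red, 25, Sam, ATL), (9, 40, 25, red, 25, Uma, ATL)}
π_{cost, city} gives {(25, ATL), (32, LA), (32, MIA)} (17 duplicate(s) eliminated).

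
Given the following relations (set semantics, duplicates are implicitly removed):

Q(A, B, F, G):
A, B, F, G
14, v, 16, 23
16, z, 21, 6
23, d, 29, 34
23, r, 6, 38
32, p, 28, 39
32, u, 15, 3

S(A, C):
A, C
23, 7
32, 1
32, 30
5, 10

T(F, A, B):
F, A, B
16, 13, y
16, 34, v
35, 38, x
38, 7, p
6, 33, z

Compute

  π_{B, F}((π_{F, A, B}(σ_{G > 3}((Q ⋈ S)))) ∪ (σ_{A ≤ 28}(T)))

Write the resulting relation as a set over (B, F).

Q ⋈ S (natural join on A): {(23, d, 29, 34, 7), (23, r, 6, 38, 7), (32, p, 28, 39, 1), (32, p, 28, 39, 30), (32, u, 15, 3, 1), (32, u, 15, 3, 30)}
Filtering on G > 3 leaves {(23, d, 29, 34, 7), (23, r, 6, 38, 7), (32, p, 28, 39, 1), (32, p, 28, 39, 30)}.
π[F, A, B]: project onto (F, A, B) (1 duplicate(s) eliminated) → {(28, 32, p), (29, 23, d), (6, 23, r)}
Filtering on A ≤ 28 leaves {(16, 13, y), (38, 7, p)}.
Set union of the two operands is {(16, 13, y), (28, 32, p), (29, 23, d), (38, 7, p), (6, 23, r)}.
π[B, F]: project onto (B, F) → {(d, 29), (p, 28), (p, 38), (r, 6), (y, 16)}

{(d, 29), (p, 28), (p, 38), (r, 6), (y, 16)}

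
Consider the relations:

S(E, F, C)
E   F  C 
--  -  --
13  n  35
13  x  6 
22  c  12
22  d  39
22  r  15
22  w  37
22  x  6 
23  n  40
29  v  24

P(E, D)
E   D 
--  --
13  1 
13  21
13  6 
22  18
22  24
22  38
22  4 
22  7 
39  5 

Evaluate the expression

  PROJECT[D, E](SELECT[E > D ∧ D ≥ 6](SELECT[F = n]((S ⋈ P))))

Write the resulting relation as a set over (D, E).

{(6, 13)}

S ⋈ P (natural join on E): {(13, n, 35, 1), (13, n, 35, 21), (13, n, 35, 6), (13, x, 6, 1), (13, x, 6, 21), (13, x, 6, 6), (22, c, 12, 18), (22, c, 12, 24), (22, c, 12, 38), (22, c, 12, 4), (22, c, 12, 7), (22, d, 39, 18), (22, d, 39, 24), (22, d, 39, 38), (22, d, 39, 4), (22, d, 39, 7), (22, r, 15, 18), (22, r, 15, 24), (22, r, 15, 38), (22, r, 15, 4), (22, r, 15, 7), (22, w, 37, 18), (22, w, 37, 24), (22, w, 37, 38), (22, w, 37, 4), (22, w, 37, 7), (22, x, 6, 18), (22, x, 6, 24), (22, x, 6, 38), (22, x, 6, 4), (22, x, 6, 7)}
σ[F = n]: keep tuples satisfying F = n → {(13, n, 35, 1), (13, n, 35, 21), (13, n, 35, 6)}
σ[E > D ∧ D ≥ 6]: keep tuples satisfying E > D ∧ D ≥ 6 → {(13, n, 35, 6)}
Projecting to D, E: {(6, 13)}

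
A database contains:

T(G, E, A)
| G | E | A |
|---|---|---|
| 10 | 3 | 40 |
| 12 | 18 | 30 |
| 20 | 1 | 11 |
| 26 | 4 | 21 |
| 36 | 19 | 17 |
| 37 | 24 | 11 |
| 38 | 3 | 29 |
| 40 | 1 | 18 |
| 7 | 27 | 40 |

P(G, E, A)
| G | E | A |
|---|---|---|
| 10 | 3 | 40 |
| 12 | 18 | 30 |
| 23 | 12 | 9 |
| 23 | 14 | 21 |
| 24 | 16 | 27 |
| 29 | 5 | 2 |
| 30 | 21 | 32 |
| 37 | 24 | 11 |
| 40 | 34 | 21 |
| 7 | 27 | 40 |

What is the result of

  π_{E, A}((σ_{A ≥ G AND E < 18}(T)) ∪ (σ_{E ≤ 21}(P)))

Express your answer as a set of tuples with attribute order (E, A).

Apply σ_{A ≥ G AND E < 18}; surviving tuples: {(10, 3, 40)}
Apply σ_{E ≤ 21}; surviving tuples: {(10, 3, 40), (12, 18, 30), (23, 12, 9), (23, 14, 21), (24, 16, 27), (29, 5, 2), (30, 21, 32)}
Set union of the two operands is {(10, 3, 40), (12, 18, 30), (23, 12, 9), (23, 14, 21), (24, 16, 27), (29, 5, 2), (30, 21, 32)}.
Keep only column(s) E, A: {(12, 9), (14, 21), (16, 27), (18, 30), (21, 32), (3, 40), (5, 2)}

{(12, 9), (14, 21), (16, 27), (18, 30), (21, 32), (3, 40), (5, 2)}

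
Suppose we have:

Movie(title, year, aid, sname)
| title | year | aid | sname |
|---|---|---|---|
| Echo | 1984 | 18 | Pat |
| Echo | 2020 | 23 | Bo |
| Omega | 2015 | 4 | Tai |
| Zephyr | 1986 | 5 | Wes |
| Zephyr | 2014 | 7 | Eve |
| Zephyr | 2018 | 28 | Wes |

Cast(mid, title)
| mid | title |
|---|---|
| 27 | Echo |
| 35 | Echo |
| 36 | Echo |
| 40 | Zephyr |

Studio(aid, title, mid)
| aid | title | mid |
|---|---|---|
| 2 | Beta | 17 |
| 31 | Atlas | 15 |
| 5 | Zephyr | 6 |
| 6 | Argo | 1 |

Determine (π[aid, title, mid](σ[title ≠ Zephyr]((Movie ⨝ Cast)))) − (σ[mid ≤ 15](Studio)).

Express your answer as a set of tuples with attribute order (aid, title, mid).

{(18, Echo, 27), (18, Echo, 35), (18, Echo, 36), (23, Echo, 27), (23, Echo, 35), (23, Echo, 36)}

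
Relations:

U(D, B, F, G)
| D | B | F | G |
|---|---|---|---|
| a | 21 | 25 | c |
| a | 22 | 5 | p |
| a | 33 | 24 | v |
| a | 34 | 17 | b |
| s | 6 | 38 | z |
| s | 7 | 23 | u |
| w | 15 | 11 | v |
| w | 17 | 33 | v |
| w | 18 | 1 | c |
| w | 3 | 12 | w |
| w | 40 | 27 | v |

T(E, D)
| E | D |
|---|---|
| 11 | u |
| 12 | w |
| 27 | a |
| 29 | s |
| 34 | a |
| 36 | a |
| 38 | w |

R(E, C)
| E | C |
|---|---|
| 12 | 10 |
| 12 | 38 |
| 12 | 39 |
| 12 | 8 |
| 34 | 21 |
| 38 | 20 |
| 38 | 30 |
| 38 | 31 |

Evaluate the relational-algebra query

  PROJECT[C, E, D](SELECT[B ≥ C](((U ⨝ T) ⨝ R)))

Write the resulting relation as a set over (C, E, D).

Natural join on D: {(a, 21, 25, c, 27), (a, 21, 25, c, 34), (a, 21, 25, c, 36), (a, 22, 5, p, 27), (a, 22, 5, p, 34), (a, 22, 5, p, 36), (a, 33, 24, v, 27), (a, 33, 24, v, 34), (a, 33, 24, v, 36), (a, 34, 17, b, 27), (a, 34, 17, b, 34), (a, 34, 17, b, 36), (s, 6, 38, z, 29), (s, 7, 23, u, 29), (w, 15, 11, v, 12), (w, 15, 11, v, 38), (w, 17, 33, v, 12), (w, 17, 33, v, 38), (w, 18, 1, c, 12), (w, 18, 1, c, 38), (w, 3, 12, w, 12), (w, 3, 12, w, 38), (w, 40, 27, v, 12), (w, 40, 27, v, 38)}
Natural join on E: {(a, 21, 25, c, 34, 21), (a, 22, 5, p, 34, 21), (a, 33, 24, v, 34, 21), (a, 34, 17, b, 34, 21), (w, 15, 11, v, 12, 10), (w, 15, 11, v, 12, 38), (w, 15, 11, v, 12, 39), (w, 15, 11, v, 12, 8), (w, 15, 11, v, 38, 20), (w, 15, 11, v, 38, 30), (w, 15, 11, v, 38, 31), (w, 17, 33, v, 12, 10), (w, 17, 33, v, 12, 38), (w, 17, 33, v, 12, 39), (w, 17, 33, v, 12, 8), (w, 17, 33, v, 38, 20), (w, 17, 33, v, 38, 30), (w, 17, 33, v, 38, 31), (w, 18, 1, c, 12, 10), (w, 18, 1, c, 12, 38), (w, 18, 1, c, 12, 39), (w, 18, 1, c, 12, 8), (w, 18, 1, c, 38, 20), (w, 18, 1, c, 38, 30), (w, 18, 1, c, 38, 31), (w, 3, 12, w, 12, 10), (w, 3, 12, w, 12, 38), (w, 3, 12, w, 12, 39), (w, 3, 12, w, 12, 8), (w, 3, 12, w, 38, 20), (w, 3, 12, w, 38, 30), (w, 3, 12, w, 38, 31), (w, 40, 27, v, 12, 10), (w, 40, 27, v, 12, 38), (w, 40, 27, v, 12, 39), (w, 40, 27, v, 12, 8), (w, 40, 27, v, 38, 20), (w, 40, 27, v, 38, 30), (w, 40, 27, v, 38, 31)}
Apply σ_{B ≥ C}; surviving tuples: {(a, 21, 25, c, 34, 21), (a, 22, 5, p, 34, 21), (a, 33, 24, v, 34, 21), (a, 34, 17, b, 34, 21), (w, 15, 11, v, 12, 10), (w, 15, 11, v, 12, 8), (w, 17, 33, v, 12, 10), (w, 17, 33, v, 12, 8), (w, 18, 1, c, 12, 10), (w, 18, 1, c, 12, 8), (w, 40, 27, v, 12, 10), (w, 40, 27, v, 12, 38), (w, 40, 27, v, 12, 39), (w, 40, 27, v, 12, 8), (w, 40, 27, v, 38, 20), (w, 40, 27, v, 38, 30), (w, 40, 27, v, 38, 31)}
π[C, E, D]: project onto (C, E, D) (9 duplicate(s) eliminated) → {(10, 12, w), (20, 38, w), (21, 34, a), (30, 38, w), (31, 38, w), (38, 12, w), (39, 12, w), (8, 12, w)}

{(10, 12, w), (20, 38, w), (21, 34, a), (30, 38, w), (31, 38, w), (38, 12, w), (39, 12, w), (8, 12, w)}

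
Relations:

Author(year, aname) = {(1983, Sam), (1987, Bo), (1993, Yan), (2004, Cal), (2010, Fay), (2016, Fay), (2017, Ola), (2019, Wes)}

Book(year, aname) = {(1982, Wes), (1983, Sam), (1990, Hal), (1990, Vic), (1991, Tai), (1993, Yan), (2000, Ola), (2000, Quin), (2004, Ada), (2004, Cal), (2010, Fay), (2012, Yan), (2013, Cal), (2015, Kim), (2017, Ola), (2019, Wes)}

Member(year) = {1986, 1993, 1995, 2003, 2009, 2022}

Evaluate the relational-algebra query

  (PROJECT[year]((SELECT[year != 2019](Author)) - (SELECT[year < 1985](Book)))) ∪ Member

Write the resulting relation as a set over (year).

{1986, 1987, 1993, 1995, 2003, 2004, 2009, 2010, 2016, 2017, 2022}

Apply σ_{year != 2019}; surviving tuples: {(1983, Sam), (1987, Bo), (1993, Yan), (2004, Cal), (2010, Fay), (2016, Fay), (2017, Ola)}
Apply σ_{year < 1985}; surviving tuples: {(1982, Wes), (1983, Sam)}
Set difference of the two operands is {(1987, Bo), (1993, Yan), (2004, Cal), (2010, Fay), (2016, Fay), (2017, Ola)}.
π_{year} gives {1987, 1993, 2004, 2010, 2016, 2017}.
Set union of the two operands is {1986, 1987, 1993, 1995, 2003, 2004, 2009, 2010, 2016, 2017, 2022}.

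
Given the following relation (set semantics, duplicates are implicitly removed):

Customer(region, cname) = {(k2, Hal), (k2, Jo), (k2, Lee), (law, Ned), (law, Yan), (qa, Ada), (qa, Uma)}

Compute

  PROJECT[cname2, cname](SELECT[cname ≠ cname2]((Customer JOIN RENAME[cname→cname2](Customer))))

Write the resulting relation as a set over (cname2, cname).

{(Ada, Uma), (Hal, Jo), (Hal, Lee), (Jo, Hal), (Jo, Lee), (Lee, Hal), (Lee, Jo), (Ned, Yan), (Uma, Ada), (Yan, Ned)}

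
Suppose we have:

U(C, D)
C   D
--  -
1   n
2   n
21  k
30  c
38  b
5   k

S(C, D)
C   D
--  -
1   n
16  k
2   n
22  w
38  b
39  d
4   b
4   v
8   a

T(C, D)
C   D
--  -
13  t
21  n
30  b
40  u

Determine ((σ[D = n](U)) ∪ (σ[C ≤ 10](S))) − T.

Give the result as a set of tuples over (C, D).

Filtering on D = n leaves {(1, n), (2, n)}.
Filtering on C ≤ 10 leaves {(1, n), (2, n), (4, b), (4, v), (8, a)}.
Taking the union: {(1, n), (2, n), (4, b), (4, v), (8, a)}
Taking the difference: {(1, n), (2, n), (4, b), (4, v), (8, a)}

{(1, n), (2, n), (4, b), (4, v), (8, a)}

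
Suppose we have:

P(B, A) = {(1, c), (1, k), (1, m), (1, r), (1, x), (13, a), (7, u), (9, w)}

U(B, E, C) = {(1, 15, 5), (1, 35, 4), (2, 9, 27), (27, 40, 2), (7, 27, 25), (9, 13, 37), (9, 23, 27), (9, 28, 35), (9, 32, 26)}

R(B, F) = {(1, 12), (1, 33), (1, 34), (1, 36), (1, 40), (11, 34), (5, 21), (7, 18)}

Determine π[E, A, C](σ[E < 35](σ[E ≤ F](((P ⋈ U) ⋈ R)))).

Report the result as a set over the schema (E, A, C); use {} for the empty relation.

P ⋈ U (natural join on B): {(1, c, 15, 5), (1, c, 35, 4), (1, k, 15, 5), (1, k, 35, 4), (1, m, 15, 5), (1, m, 35, 4), (1, r, 15, 5), (1, r, 35, 4), (1, x, 15, 5), (1, x, 35, 4), (7, u, 27, 25), (9, w, 13, 37), (9, w, 23, 27), (9, w, 28, 35), (9, w, 32, 26)}
(P ⋈ U) ⋈ R (natural join on B): {(1, c, 15, 5, 12), (1, c, 15, 5, 33), (1, c, 15, 5, 34), (1, c, 15, 5, 36), (1, c, 15, 5, 40), (1, c, 35, 4, 12), (1, c, 35, 4, 33), (1, c, 35, 4, 34), (1, c, 35, 4, 36), (1, c, 35, 4, 40), (1, k, 15, 5, 12), (1, k, 15, 5, 33), (1, k, 15, 5, 34), (1, k, 15, 5, 36), (1, k, 15, 5, 40), (1, k, 35, 4, 12), (1, k, 35, 4, 33), (1, k, 35, 4, 34), (1, k, 35, 4, 36), (1, k, 35, 4, 40), (1, m, 15, 5, 12), (1, m, 15, 5, 33), (1, m, 15, 5, 34), (1, m, 15, 5, 36), (1, m, 15, 5, 40), (1, m, 35, 4, 12), (1, m, 35, 4, 33), (1, m, 35, 4, 34), (1, m, 35, 4, 36), (1, m, 35, 4, 40), (1, r, 15, 5, 12), (1, r, 15, 5, 33), (1, r, 15, 5, 34), (1, r, 15, 5, 36), (1, r, 15, 5, 40), (1, r, 35, 4, 12), (1, r, 35, 4, 33), (1, r, 35, 4, 34), (1, r, 35, 4, 36), (1, r, 35, 4, 40), (1, x, 15, 5, 12), (1, x, 15, 5, 33), (1, x, 15, 5, 34), (1, x, 15, 5, 36), (1, x, 15, 5, 40), (1, x, 35, 4, 12), (1, x, 35, 4, 33), (1, x, 35, 4, 34), (1, x, 35, 4, 36), (1, x, 35, 4, 40), (7, u, 27, 25, 18)}
Filtering on E ≤ F leaves {(1, c, 15, 5, 33), (1, c, 15, 5, 34), (1, c, 15, 5, 36), (1, c, 15, 5, 40), (1, c, 35, 4, 36), (1, c, 35, 4, 40), (1, k, 15, 5, 33), (1, k, 15, 5, 34), (1, k, 15, 5, 36), (1, k, 15, 5, 40), (1, k, 35, 4, 36), (1, k, 35, 4, 40), (1, m, 15, 5, 33), (1, m, 15, 5, 34), (1, m, 15, 5, 36), (1, m, 15, 5, 40), (1, m, 35, 4, 36), (1, m, 35, 4, 40), (1, r, 15, 5, 33), (1, r, 15, 5, 34), (1, r, 15, 5, 36), (1, r, 15, 5, 40), (1, r, 35, 4, 36), (1, r, 35, 4, 40), (1, x, 15, 5, 33), (1, x, 15, 5, 34), (1, x, 15, 5, 36), (1, x, 15, 5, 40), (1, x, 35, 4, 36), (1, x, 35, 4, 40)}.
Filtering on E < 35 leaves {(1, c, 15, 5, 33), (1, c, 15, 5, 34), (1, c, 15, 5, 36), (1, c, 15, 5, 40), (1, k, 15, 5, 33), (1, k, 15, 5, 34), (1, k, 15, 5, 36), (1, k, 15, 5, 40), (1, m, 15, 5, 33), (1, m, 15, 5, 34), (1, m, 15, 5, 36), (1, m, 15, 5, 40), (1, r, 15, 5, 33), (1, r, 15, 5, 34), (1, r, 15, 5, 36), (1, r, 15, 5, 40), (1, x, 15, 5, 33), (1, x, 15, 5, 34), (1, x, 15, 5, 36), (1, x, 15, 5, 40)}.
Keep only column(s) E, A, C (15 duplicate(s) eliminated): {(15, c, 5), (15, k, 5), (15, m, 5), (15, r, 5), (15, x, 5)}

{(15, c, 5), (15, k, 5), (15, m, 5), (15, r, 5), (15, x, 5)}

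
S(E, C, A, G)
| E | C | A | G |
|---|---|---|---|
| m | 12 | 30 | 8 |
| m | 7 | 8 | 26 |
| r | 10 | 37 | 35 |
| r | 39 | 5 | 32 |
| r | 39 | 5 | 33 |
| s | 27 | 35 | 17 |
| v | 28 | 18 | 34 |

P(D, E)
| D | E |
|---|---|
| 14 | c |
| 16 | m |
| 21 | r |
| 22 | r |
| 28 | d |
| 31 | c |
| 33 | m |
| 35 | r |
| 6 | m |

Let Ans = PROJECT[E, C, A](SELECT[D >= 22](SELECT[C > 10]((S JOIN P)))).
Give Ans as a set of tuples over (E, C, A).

{(m, 12, 30), (r, 39, 5)}

S ⋈ P (natural join on E): {(m, 12, 30, 8, 16), (m, 12, 30, 8, 33), (m, 12, 30, 8, 6), (m, 7, 8, 26, 16), (m, 7, 8, 26, 33), (m, 7, 8, 26, 6), (r, 10, 37, 35, 21), (r, 10, 37, 35, 22), (r, 10, 37, 35, 35), (r, 39, 5, 32, 21), (r, 39, 5, 32, 22), (r, 39, 5, 32, 35), (r, 39, 5, 33, 21), (r, 39, 5, 33, 22), (r, 39, 5, 33, 35)}
Apply σ_{C > 10}; surviving tuples: {(m, 12, 30, 8, 16), (m, 12, 30, 8, 33), (m, 12, 30, 8, 6), (r, 39, 5, 32, 21), (r, 39, 5, 32, 22), (r, 39, 5, 32, 35), (r, 39, 5, 33, 21), (r, 39, 5, 33, 22), (r, 39, 5, 33, 35)}
Apply σ_{D >= 22}; surviving tuples: {(m, 12, 30, 8, 33), (r, 39, 5, 32, 22), (r, 39, 5, 32, 35), (r, 39, 5, 33, 22), (r, 39, 5, 33, 35)}
π[E, C, A]: project onto (E, C, A) (3 duplicate(s) eliminated) → {(m, 12, 30), (r, 39, 5)}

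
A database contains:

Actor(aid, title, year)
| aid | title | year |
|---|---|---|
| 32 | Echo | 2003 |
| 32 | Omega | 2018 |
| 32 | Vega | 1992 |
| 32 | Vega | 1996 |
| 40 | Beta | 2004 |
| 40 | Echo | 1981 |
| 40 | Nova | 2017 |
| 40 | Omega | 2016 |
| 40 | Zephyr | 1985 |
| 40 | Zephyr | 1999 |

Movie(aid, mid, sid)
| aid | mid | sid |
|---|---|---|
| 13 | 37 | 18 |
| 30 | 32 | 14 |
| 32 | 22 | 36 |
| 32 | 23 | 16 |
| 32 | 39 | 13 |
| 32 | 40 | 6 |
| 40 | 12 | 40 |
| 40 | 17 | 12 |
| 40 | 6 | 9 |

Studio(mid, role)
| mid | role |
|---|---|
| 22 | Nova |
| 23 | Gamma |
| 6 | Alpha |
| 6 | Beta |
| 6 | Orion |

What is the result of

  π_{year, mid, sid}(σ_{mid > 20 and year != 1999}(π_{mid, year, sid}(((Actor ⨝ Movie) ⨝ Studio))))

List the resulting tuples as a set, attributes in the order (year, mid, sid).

Actor ⋈ Movie (natural join on aid): {(32, Echo, 2003, 22, 36), (32, Echo, 2003, 23, 16), (32, Echo, 2003, 39, 13), (32, Echo, 2003, 40, 6), (32, Omega, 2018, 22, 36), (32, Omega, 2018, 23, 16), (32, Omega, 2018, 39, 13), (32, Omega, 2018, 40, 6), (32, Vega, 1992, 22, 36), (32, Vega, 1992, 23, 16), (32, Vega, 1992, 39, 13), (32, Vega, 1992, 40, 6), (32, Vega, 1996, 22, 36), (32, Vega, 1996, 23, 16), (32, Vega, 1996, 39, 13), (32, Vega, 1996, 40, 6), (40, Beta, 2004, 12, 40), (40, Beta, 2004, 17, 12), (40, Beta, 2004, 6, 9), (40, Echo, 1981, 12, 40), (40, Echo, 1981, 17, 12), (40, Echo, 1981, 6, 9), (40, Nova, 2017, 12, 40), (40, Nova, 2017, 17, 12), (40, Nova, 2017, 6, 9), (40, Omega, 2016, 12, 40), (40, Omega, 2016, 17, 12), (40, Omega, 2016, 6, 9), (40, Zephyr, 1985, 12, 40), (40, Zephyr, 1985, 17, 12), (40, Zephyr, 1985, 6, 9), (40, Zephyr, 1999, 12, 40), (40, Zephyr, 1999, 17, 12), (40, Zephyr, 1999, 6, 9)}
(Actor ⨝ Movie) ⋈ Studio (natural join on mid): {(32, Echo, 2003, 22, 36, Nova), (32, Echo, 2003, 23, 16, Gamma), (32, Omega, 2018, 22, 36, Nova), (32, Omega, 2018, 23, 16, Gamma), (32, Vega, 1992, 22, 36, Nova), (32, Vega, 1992, 23, 16, Gamma), (32, Vega, 1996, 22, 36, Nova), (32, Vega, 1996, 23, 16, Gamma), (40, Beta, 2004, 6, 9, Alpha), (40, Beta, 2004, 6, 9, Beta), (40, Beta, 2004, 6, 9, Orion), (40, Echo, 1981, 6, 9, Alpha), (40, Echo, 1981, 6, 9, Beta), (40, Echo, 1981, 6, 9, Orion), (40, Nova, 2017, 6, 9, Alpha), (40, Nova, 2017, 6, 9, Beta), (40, Nova, 2017, 6, 9, Orion), (40, Omega, 2016, 6, 9, Alpha), (40, Omega, 2016, 6, 9, Beta), (40, Omega, 2016, 6, 9, Orion), (40, Zephyr, 1985, 6, 9, Alpha), (40, Zephyr, 1985, 6, 9, Beta), (40, Zephyr, 1985, 6, 9, Orion), (40, Zephyr, 1999, 6, 9, Alpha), (40, Zephyr, 1999, 6, 9, Beta), (40, Zephyr, 1999, 6, 9, Orion)}
π_{mid, year, sid} gives {(22, 1992, 36), (22, 1996, 36), (22, 2003, 36), (22, 2018, 36), (23, 1992, 16), (23, 1996, 16), (23, 2003, 16), (23, 2018, 16), (6, 1981, 9), (6, 1985, 9), (6, 1999, 9), (6, 2004, 9), (6, 2016, 9), (6, 2017, 9)} (12 duplicate(s) eliminated).
Filtering on mid > 20 and year != 1999 leaves {(22, 1992, 36), (22, 1996, 36), (22, 2003, 36), (22, 2018, 36), (23, 1992, 16), (23, 1996, 16), (23, 2003, 16), (23, 2018, 16)}.
π_{year, mid, sid} gives {(1992, 22, 36), (1992, 23, 16), (1996, 22, 36), (1996, 23, 16), (2003, 22, 36), (2003, 23, 16), (2018, 22, 36), (2018, 23, 16)}.

{(1992, 22, 36), (1992, 23, 16), (1996, 22, 36), (1996, 23, 16), (2003, 22, 36), (2003, 23, 16), (2018, 22, 36), (2018, 23, 16)}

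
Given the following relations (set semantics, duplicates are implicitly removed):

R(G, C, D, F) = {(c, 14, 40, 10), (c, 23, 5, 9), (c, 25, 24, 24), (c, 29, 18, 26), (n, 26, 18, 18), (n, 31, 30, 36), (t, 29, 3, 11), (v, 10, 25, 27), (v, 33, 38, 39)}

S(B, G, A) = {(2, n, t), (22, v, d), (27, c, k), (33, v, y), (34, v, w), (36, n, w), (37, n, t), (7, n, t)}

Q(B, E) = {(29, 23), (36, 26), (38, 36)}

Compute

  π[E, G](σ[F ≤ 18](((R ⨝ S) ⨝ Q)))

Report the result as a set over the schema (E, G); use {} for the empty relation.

{(26, n)}

Joining R and S on G yields {(c, 14, 40, 10, 27, k), (c, 23, 5, 9, 27, k), (c, 25, 24, 24, 27, k), (c, 29, 18, 26, 27, k), (n, 26, 18, 18, 2, t), (n, 26, 18, 18, 36, w), (n, 26, 18, 18, 37, t), (n, 26, 18, 18, 7, t), (n, 31, 30, 36, 2, t), (n, 31, 30, 36, 36, w), (n, 31, 30, 36, 37, t), (n, 31, 30, 36, 7, t), (v, 10, 25, 27, 22, d), (v, 10, 25, 27, 33, y), (v, 10, 25, 27, 34, w), (v, 33, 38, 39, 22, d), (v, 33, 38, 39, 33, y), (v, 33, 38, 39, 34, w)}.
Joining (R ⨝ S) and Q on B yields {(n, 26, 18, 18, 36, w, 26), (n, 31, 30, 36, 36, w, 26)}.
σ[F ≤ 18]: keep tuples satisfying F ≤ 18 → {(n, 26, 18, 18, 36, w, 26)}
π_{E, G} gives {(26, n)}.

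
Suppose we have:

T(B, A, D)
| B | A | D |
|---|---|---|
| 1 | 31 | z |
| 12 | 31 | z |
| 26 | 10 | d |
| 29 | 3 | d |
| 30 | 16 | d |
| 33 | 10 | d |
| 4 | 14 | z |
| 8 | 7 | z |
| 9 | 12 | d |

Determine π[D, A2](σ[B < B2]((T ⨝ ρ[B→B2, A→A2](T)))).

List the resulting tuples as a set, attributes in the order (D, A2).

ρ[B→B2, A→A2]: schema becomes (B2, A2, D); tuples unchanged.
Joining T and ρ[B→B2, A→A2](T) on D yields {(1, 31, z, 1, 31), (1, 31, z, 12, 31), (1, 31, z, 4, 14), (1, 31, z, 8, 7), (12, 31, z, 1, 31), (12, 31, z, 12, 31), (12, 31, z, 4, 14), (12, 31, z, 8, 7), (26, 10, d, 26, 10), (26, 10, d, 29, 3), (26, 10, d, 30, 16), (26, 10, d, 33, 10), (26, 10, d, 9, 12), (29, 3, d, 26, 10), (29, 3, d, 29, 3), (29, 3, d, 30, 16), (29, 3, d, 33, 10), (29, 3, d, 9, 12), (30, 16, d, 26, 10), (30, 16, d, 29, 3), (30, 16, d, 30, 16), (30, 16, d, 33, 10), (30, 16, d, 9, 12), (33, 10, d, 26, 10), (33, 10, d, 29, 3), (33, 10, d, 30, 16), (33, 10, d, 33, 10), (33, 10, d, 9, 12), (4, 14, z, 1, 31), (4, 14, z, 12, 31), (4, 14, z, 4, 14), (4, 14, z, 8, 7), (8, 7, z, 1, 31), (8, 7, z, 12, 31), (8, 7, z, 4, 14), (8, 7, z, 8, 7), (9, 12, d, 26, 10), (9, 12, d, 29, 3), (9, 12, d, 30, 16), (9, 12, d, 33, 10), (9, 12, d, 9, 12)}.
Selection B < B2: {(1, 31, z, 12, 31), (1, 31, z, 4, 14), (1, 31, z, 8, 7), (26, 10, d, 29, 3), (26, 10, d, 30, 16), (26, 10, d, 33, 10), (29, 3, d, 30, 16), (29, 3, d, 33, 10), (30, 16, d, 33, 10), (4, 14, z, 12, 31), (4, 14, z, 8, 7), (8, 7, z, 12, 31), (9, 12, d, 26, 10), (9, 12, d, 29, 3), (9, 12, d, 30, 16), (9, 12, d, 33, 10)}
π[D, A2]: project onto (D, A2) (10 duplicate(s) eliminated) → {(d, 10), (d, 16), (d, 3), (z, 14), (z, 31), (z, 7)}

{(d, 10), (d, 16), (d, 3), (z, 14), (z, 31), (z, 7)}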